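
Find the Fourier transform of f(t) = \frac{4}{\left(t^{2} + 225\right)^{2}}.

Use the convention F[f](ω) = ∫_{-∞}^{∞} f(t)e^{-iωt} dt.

F(ω) = \frac{2 \pi \left(15 \left|{\omega}\right| + 1\right) e^{- 15 \left|{\omega}\right|}}{3375}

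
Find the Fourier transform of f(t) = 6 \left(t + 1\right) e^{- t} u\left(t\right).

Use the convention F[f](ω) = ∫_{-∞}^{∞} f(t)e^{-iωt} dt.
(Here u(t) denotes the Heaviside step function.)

F(ω) = \frac{6 \left(- i \omega - 2\right)}{\omega^{2} - 2 i \omega - 1}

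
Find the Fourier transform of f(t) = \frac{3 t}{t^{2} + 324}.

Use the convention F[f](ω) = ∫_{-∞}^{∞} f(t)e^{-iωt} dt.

F(ω) = - 3 i \pi e^{- 18 \left|{\omega}\right|} \operatorname{sign}{\left(\omega \right)}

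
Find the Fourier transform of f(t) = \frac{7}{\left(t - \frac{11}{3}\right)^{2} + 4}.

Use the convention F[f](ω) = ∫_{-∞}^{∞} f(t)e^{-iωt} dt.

F(ω) = \frac{7 \pi e^{- \frac{11 i \omega}{3} - 2 \left|{\omega}\right|}}{2}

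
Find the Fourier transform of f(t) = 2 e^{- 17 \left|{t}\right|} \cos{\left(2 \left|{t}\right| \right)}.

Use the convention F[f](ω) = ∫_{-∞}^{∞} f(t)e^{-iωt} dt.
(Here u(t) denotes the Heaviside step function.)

F(ω) = \frac{68 \left(\omega^{2} + 293\right)}{\omega^{4} + 570 \omega^{2} + 85849}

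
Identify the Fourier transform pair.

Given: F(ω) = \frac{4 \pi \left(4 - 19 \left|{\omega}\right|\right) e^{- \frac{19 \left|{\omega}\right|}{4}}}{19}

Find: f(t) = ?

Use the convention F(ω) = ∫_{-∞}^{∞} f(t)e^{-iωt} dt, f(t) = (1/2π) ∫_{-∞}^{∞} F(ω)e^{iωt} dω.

f(t) = \frac{8 t^{2}}{\left(t^{2} + \frac{361}{16}\right)^{2}}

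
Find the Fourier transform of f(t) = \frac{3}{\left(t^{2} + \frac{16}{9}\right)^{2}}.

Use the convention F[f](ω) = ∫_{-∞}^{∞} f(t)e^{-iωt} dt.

F(ω) = \frac{27 \pi \left(4 \left|{\omega}\right| + 3\right) e^{- \frac{4 \left|{\omega}\right|}{3}}}{128}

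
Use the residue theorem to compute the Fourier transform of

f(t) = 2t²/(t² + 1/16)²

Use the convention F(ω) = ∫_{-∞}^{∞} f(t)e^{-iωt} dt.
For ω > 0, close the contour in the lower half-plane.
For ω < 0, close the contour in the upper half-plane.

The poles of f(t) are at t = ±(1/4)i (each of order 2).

Let g(z) = f(z)e^{-iωz}; for large |z| the factor e^{-iωz} decays in the lower half-plane when ω > 0 and in the upper half-plane when ω < 0.

Case ω > 0 (lower half-plane, clockwise contour ⇒ F(ω) = -2πi·ΣRes):
  Res_{z = - \frac{i}{4}} g(z) = \frac{i \left(4 - \omega\right) e^{- \frac{\omega}{4}}}{2} (pole of order 2)
  F(ω) = -2πi·ΣRes = \pi \left(4 - \omega\right) e^{- \frac{\omega}{4}}

Case ω < 0 (upper half-plane, counterclockwise contour ⇒ F(ω) = +2πi·ΣRes):
  Res_{z = \frac{i}{4}} g(z) = \frac{i \left(- \omega - 4\right) e^{\frac{\omega}{4}}}{2} (pole of order 2)
  F(ω) = 2πi·ΣRes = \pi \left(\omega + 4\right) e^{\frac{\omega}{4}}

Both cases combine into a single formula in |ω|:

F(ω) = \pi \left(4 - \left|{\omega}\right|\right) e^{- \frac{\left|{\omega}\right|}{4}}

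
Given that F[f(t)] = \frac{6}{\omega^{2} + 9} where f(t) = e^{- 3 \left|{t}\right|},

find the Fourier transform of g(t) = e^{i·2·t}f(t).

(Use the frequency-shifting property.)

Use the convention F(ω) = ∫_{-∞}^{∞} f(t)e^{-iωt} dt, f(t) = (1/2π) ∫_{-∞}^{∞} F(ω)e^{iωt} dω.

F[g](ω) = \frac{6}{\left(\omega - 2\right)^{2} + 9}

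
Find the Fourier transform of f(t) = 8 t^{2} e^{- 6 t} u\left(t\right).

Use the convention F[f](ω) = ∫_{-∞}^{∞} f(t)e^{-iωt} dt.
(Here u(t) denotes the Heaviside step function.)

F(ω) = \frac{16}{\left(i \omega + 6\right)^{3}}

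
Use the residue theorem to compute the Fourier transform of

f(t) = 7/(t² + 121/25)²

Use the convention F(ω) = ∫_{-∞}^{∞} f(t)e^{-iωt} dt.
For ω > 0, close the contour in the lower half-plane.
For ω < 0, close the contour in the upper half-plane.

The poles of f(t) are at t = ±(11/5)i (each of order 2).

Let g(z) = f(z)e^{-iωz}; for large |z| the factor e^{-iωz} decays in the lower half-plane when ω > 0 and in the upper half-plane when ω < 0.

Case ω > 0 (lower half-plane, clockwise contour ⇒ F(ω) = -2πi·ΣRes):
  Res_{z = - \frac{11 i}{5}} g(z) = \frac{175 i \left(11 \omega + 5\right) e^{- \frac{11 \omega}{5}}}{5324} (pole of order 2)
  F(ω) = -2πi·ΣRes = \frac{175 \pi \left(11 \omega + 5\right) e^{- \frac{11 \omega}{5}}}{2662}

Case ω < 0 (upper half-plane, counterclockwise contour ⇒ F(ω) = +2πi·ΣRes):
  Res_{z = \frac{11 i}{5}} g(z) = \frac{175 i \left(11 \omega - 5\right) e^{\frac{11 \omega}{5}}}{5324} (pole of order 2)
  F(ω) = 2πi·ΣRes = \frac{175 \pi \left(5 - 11 \omega\right) e^{\frac{11 \omega}{5}}}{2662}

Both cases combine into a single formula in |ω|:

F(ω) = \frac{175 \pi \left(11 \left|{\omega}\right| + 5\right) e^{- \frac{11 \left|{\omega}\right|}{5}}}{2662}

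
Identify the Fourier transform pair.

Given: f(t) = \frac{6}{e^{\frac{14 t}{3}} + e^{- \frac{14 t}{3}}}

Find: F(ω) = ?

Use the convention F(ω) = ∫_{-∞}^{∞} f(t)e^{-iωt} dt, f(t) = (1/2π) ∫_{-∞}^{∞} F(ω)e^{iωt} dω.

F(ω) = \frac{9 \pi}{14 \cosh{\left(\frac{3 \pi \omega}{28} \right)}}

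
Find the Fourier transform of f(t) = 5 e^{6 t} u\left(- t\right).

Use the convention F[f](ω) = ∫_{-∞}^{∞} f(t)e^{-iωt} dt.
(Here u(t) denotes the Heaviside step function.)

F(ω) = - \frac{5}{i \omega - 6}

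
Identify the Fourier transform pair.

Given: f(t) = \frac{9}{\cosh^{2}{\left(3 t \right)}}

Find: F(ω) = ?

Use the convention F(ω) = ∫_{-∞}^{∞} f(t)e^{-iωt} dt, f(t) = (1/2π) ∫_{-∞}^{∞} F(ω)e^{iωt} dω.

F(ω) = \frac{\pi \omega}{\sinh{\left(\frac{\pi \omega}{6} \right)}}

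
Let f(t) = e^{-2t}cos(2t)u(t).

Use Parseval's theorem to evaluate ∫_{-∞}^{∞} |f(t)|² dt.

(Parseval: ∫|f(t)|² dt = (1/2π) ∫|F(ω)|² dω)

∫|f(t)|² dt = \frac{3}{16}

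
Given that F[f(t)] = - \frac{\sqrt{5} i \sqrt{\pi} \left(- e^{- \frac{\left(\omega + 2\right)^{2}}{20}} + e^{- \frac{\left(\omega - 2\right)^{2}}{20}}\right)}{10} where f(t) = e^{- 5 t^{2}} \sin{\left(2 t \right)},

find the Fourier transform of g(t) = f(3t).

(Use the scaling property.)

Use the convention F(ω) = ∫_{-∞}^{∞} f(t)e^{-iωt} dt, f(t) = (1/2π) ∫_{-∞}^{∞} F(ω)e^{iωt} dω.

F[g](ω) = \frac{\sqrt{5} i \sqrt{\pi} \left(1 - e^{\frac{2 \omega}{15}}\right) e^{- \frac{\omega^{2}}{180} - \frac{\omega}{15} - \frac{1}{5}}}{30}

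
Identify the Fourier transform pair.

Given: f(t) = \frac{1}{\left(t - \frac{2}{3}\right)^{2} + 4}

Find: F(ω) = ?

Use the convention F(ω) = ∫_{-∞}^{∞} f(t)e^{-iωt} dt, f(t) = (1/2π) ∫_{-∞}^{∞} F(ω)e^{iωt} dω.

F(ω) = \frac{\pi e^{- \frac{2 i \omega}{3} - 2 \left|{\omega}\right|}}{2}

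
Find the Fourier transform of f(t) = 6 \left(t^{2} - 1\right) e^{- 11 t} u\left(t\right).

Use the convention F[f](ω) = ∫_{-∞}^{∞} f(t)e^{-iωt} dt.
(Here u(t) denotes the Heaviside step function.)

F(ω) = \frac{6 \left(2 i \omega - \left(i \omega + 11\right)^{3} + 22\right)}{\left(i \omega + 11\right)^{4}}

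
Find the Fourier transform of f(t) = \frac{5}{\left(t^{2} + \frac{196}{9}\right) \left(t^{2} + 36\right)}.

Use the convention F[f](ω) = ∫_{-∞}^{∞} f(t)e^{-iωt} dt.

F(ω) = - \frac{15 \pi e^{- 6 \left|{\omega}\right|}}{256} + \frac{135 \pi e^{- \frac{14 \left|{\omega}\right|}{3}}}{1792}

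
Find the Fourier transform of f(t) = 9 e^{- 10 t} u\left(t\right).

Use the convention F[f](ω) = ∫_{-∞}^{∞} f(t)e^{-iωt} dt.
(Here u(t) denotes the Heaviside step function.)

F(ω) = \frac{9}{i \omega + 10}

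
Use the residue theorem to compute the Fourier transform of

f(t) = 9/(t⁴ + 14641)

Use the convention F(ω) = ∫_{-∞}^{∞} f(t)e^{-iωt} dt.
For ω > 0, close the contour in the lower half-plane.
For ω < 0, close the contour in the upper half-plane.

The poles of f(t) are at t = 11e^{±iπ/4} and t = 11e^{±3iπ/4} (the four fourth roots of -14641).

Let g(z) = f(z)e^{-iωz}; for large |z| the factor e^{-iωz} decays in the lower half-plane when ω > 0 and in the upper half-plane when ω < 0.

Case ω > 0 (lower half-plane, clockwise contour ⇒ F(ω) = -2πi·ΣRes):
  Res_{z = - \frac{11 \sqrt{2}}{2} - \frac{11 \sqrt{2} i}{2}} g(z) = \frac{9 \sqrt{2} i \left(1 - i\right) e^{\frac{11 \sqrt{2} \omega \left(-1 + i\right)}{2}}}{10648}
  Res_{z = \frac{11 \sqrt{2}}{2} - \frac{11 \sqrt{2} i}{2}} g(z) = \frac{9 \sqrt{2} i \left(1 + i\right) e^{- \frac{11 \sqrt{2} \omega \left(1 + i\right)}{2}}}{10648}
  F(ω) = -2πi·ΣRes = \frac{9 \sqrt{2} \pi \left(1 - i\right) \left(e^{11 \sqrt{2} i \omega} + i\right) e^{- \frac{11 \sqrt{2} \omega \left(1 + i\right)}{2}}}{5324} = \frac{9 \pi e^{- \frac{11 \sqrt{2} \omega}{2}} \sin{\left(\frac{11 \sqrt{2} \omega}{2} + \frac{\pi}{4} \right)}}{1331}

Case ω < 0 (upper half-plane, counterclockwise contour ⇒ F(ω) = +2πi·ΣRes):
  Res_{z = \frac{11 \sqrt{2}}{2} + \frac{11 \sqrt{2} i}{2}} g(z) = \frac{9 \sqrt{2} i \left(-1 + i\right) e^{\frac{11 \sqrt{2} \omega \left(1 - i\right)}{2}}}{10648}
  Res_{z = - \frac{11 \sqrt{2}}{2} + \frac{11 \sqrt{2} i}{2}} g(z) = \frac{9 \sqrt{2} \left(1 - i\right) e^{\frac{11 \sqrt{2} \omega \left(1 + i\right)}{2}}}{10648}
  F(ω) = 2πi·ΣRes = - \frac{9 \sqrt{2} i \pi \left(i \left(1 - i\right) e^{\frac{11 \sqrt{2} \omega \left(1 - i\right)}{2}} - \left(1 - i\right) e^{\frac{11 \sqrt{2} \omega \left(1 + i\right)}{2}}\right)}{5324} = \frac{9 \pi e^{\frac{11 \sqrt{2} \omega}{2}} \cos{\left(\frac{11 \sqrt{2} \omega}{2} + \frac{\pi}{4} \right)}}{1331}

Both cases combine into a single formula in |ω|:

F(ω) = \frac{9 \pi e^{- \frac{11 \sqrt{2} \left|{\omega}\right|}{2}} \sin{\left(\frac{11 \sqrt{2} \left|{\omega}\right|}{2} + \frac{\pi}{4} \right)}}{1331}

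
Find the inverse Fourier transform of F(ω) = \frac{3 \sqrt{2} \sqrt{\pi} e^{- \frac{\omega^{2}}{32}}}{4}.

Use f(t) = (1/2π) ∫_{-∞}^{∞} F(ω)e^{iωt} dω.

f(t) = 3 e^{- 8 t^{2}}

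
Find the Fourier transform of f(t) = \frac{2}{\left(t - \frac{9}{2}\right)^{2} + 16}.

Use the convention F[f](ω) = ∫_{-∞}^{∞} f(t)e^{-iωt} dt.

F(ω) = \frac{\pi e^{- \frac{9 i \omega}{2} - 4 \left|{\omega}\right|}}{2}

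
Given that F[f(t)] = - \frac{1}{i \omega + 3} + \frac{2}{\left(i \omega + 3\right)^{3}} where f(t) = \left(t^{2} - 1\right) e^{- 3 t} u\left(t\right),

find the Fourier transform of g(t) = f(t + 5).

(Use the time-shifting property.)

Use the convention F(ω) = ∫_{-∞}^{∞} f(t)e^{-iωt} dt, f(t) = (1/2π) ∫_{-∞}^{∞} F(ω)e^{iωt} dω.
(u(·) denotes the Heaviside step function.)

F[g](ω) = \frac{\left(2 i \omega - \left(i \omega + 3\right)^{3} + 6\right) e^{5 i \omega}}{\left(i \omega + 3\right)^{4}}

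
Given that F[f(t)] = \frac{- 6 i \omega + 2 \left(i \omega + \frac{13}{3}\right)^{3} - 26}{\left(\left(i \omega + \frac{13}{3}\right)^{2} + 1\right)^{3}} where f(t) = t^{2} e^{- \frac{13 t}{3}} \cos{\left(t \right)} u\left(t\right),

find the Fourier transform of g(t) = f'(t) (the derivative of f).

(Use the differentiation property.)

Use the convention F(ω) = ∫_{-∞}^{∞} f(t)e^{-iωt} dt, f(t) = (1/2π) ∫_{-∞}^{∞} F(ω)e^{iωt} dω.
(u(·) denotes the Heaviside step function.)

F[g](ω) = - \frac{54 i \omega \left(81 i \omega - \left(3 i \omega + 13\right)^{3} + 351\right)}{\left(\left(3 i \omega + 13\right)^{2} + 9\right)^{3}}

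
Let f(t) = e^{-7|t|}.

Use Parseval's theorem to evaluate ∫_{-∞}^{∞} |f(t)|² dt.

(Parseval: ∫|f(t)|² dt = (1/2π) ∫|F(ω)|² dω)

∫|f(t)|² dt = \frac{1}{7}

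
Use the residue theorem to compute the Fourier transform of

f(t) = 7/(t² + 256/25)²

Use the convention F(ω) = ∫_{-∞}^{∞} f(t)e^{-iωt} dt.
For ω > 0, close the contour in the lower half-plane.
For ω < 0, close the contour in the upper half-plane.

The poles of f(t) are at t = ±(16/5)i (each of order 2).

Let g(z) = f(z)e^{-iωz}; for large |z| the factor e^{-iωz} decays in the lower half-plane when ω > 0 and in the upper half-plane when ω < 0.

Case ω > 0 (lower half-plane, clockwise contour ⇒ F(ω) = -2πi·ΣRes):
  Res_{z = - \frac{16 i}{5}} g(z) = \frac{175 i \left(16 \omega + 5\right) e^{- \frac{16 \omega}{5}}}{16384} (pole of order 2)
  F(ω) = -2πi·ΣRes = \frac{175 \pi \left(16 \omega + 5\right) e^{- \frac{16 \omega}{5}}}{8192}

Case ω < 0 (upper half-plane, counterclockwise contour ⇒ F(ω) = +2πi·ΣRes):
  Res_{z = \frac{16 i}{5}} g(z) = \frac{175 i \left(16 \omega - 5\right) e^{\frac{16 \omega}{5}}}{16384} (pole of order 2)
  F(ω) = 2πi·ΣRes = \frac{175 \pi \left(5 - 16 \omega\right) e^{\frac{16 \omega}{5}}}{8192}

Both cases combine into a single formula in |ω|:

F(ω) = \frac{175 \pi \left(16 \left|{\omega}\right| + 5\right) e^{- \frac{16 \left|{\omega}\right|}{5}}}{8192}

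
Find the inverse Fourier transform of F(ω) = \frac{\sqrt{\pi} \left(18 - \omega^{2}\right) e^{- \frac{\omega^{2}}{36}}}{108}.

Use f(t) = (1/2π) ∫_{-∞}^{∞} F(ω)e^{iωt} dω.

f(t) = 9 t^{2} e^{- 9 t^{2}}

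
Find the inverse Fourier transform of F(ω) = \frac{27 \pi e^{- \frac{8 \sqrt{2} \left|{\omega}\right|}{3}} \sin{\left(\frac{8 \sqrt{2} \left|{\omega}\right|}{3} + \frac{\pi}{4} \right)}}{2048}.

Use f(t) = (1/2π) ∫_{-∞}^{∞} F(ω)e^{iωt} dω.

f(t) = \frac{2}{t^{4} + \frac{65536}{81}}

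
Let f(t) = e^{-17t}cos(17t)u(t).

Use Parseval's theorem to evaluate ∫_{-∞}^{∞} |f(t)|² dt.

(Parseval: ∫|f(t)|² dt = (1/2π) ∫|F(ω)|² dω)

∫|f(t)|² dt = \frac{3}{136}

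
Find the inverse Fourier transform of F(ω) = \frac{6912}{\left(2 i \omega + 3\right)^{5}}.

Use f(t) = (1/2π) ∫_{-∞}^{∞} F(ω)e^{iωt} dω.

f(t) = 9 t^{4} e^{- \frac{3 t}{2}} u\left(t\right)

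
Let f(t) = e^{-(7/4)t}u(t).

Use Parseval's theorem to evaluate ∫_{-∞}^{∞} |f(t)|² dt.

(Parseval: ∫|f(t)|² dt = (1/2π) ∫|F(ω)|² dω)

∫|f(t)|² dt = \frac{2}{7}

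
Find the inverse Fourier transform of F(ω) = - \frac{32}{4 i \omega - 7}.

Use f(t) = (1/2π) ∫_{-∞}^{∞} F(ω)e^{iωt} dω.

f(t) = 8 e^{\frac{7 t}{4}} u\left(- t\right)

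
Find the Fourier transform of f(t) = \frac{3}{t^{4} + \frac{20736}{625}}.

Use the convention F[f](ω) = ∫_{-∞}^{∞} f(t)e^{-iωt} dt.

F(ω) = \frac{125 \pi e^{- \frac{6 \sqrt{2} \left|{\omega}\right|}{5}} \sin{\left(\frac{6 \sqrt{2} \left|{\omega}\right|}{5} + \frac{\pi}{4} \right)}}{576}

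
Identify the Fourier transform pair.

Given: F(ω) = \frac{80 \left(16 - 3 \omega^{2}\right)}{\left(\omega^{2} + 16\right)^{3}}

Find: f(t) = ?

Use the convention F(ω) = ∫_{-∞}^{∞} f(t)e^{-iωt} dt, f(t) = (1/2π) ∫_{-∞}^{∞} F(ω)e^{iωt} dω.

f(t) = 5 t^{2} e^{- 4 \left|{t}\right|}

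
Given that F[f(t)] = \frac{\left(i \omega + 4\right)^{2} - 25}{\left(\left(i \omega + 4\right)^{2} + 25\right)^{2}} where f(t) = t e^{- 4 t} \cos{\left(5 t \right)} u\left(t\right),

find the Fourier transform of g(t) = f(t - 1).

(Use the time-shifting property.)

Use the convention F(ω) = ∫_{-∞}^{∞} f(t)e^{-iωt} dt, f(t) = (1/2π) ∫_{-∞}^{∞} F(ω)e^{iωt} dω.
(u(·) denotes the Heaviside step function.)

F[g](ω) = \frac{\left(\left(i \omega + 4\right)^{2} - 25\right) e^{- i \omega}}{\left(\left(i \omega + 4\right)^{2} + 25\right)^{2}}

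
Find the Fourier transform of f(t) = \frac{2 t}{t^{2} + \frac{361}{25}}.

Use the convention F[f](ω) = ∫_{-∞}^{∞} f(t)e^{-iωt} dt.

F(ω) = - 2 i \pi e^{- \frac{19 \left|{\omega}\right|}{5}} \operatorname{sign}{\left(\omega \right)}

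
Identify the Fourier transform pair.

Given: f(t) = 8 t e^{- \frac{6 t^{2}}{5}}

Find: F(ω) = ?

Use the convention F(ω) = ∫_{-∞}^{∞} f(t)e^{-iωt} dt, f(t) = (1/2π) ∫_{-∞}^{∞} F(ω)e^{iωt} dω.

F(ω) = - \frac{5 \sqrt{30} i \sqrt{\pi} \omega e^{- \frac{5 \omega^{2}}{24}}}{9}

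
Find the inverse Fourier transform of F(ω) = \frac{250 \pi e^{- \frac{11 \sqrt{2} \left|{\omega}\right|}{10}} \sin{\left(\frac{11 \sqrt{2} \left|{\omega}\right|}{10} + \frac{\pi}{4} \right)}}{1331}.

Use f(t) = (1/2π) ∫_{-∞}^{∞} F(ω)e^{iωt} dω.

f(t) = \frac{2}{t^{4} + \frac{14641}{625}}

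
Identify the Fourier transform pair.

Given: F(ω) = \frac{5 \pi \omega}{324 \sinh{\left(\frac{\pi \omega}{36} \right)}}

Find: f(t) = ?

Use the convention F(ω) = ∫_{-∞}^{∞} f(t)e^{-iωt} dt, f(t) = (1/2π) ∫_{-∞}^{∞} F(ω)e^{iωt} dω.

f(t) = \frac{5}{\cosh^{2}{\left(18 t \right)}}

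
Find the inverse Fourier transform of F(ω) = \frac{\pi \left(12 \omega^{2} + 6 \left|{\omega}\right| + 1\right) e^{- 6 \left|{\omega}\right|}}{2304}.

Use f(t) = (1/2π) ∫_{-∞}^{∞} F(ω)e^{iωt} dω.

f(t) = \frac{9}{\left(t^{2} + 36\right)^{3}}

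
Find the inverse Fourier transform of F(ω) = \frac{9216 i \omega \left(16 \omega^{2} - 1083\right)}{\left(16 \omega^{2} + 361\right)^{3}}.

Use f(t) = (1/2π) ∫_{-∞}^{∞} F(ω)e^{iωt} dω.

f(t) = 9 t e^{- \frac{19 \left|{t}\right|}{4}} \left|{t}\right|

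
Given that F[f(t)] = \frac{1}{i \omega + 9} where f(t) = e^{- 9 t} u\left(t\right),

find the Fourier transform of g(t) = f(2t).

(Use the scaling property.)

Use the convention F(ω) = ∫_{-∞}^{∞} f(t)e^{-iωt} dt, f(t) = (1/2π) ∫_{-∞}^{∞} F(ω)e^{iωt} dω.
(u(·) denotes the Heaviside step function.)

F[g](ω) = \frac{1}{i \omega + 18}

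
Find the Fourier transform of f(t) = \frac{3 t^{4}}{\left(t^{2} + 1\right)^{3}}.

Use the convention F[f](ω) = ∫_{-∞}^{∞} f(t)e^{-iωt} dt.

F(ω) = \frac{3 \pi \left(\omega^{2} - 5 \left|{\omega}\right| + 3\right) e^{- \left|{\omega}\right|}}{8}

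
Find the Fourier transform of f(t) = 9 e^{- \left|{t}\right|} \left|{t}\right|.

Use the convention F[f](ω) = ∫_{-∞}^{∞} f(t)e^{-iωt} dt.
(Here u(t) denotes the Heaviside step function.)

F(ω) = \frac{18 \left(1 - \omega^{2}\right)}{\left(\omega^{2} + 1\right)^{2}}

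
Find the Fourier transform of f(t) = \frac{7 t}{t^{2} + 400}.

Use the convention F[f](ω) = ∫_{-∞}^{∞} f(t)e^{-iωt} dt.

F(ω) = - 7 i \pi e^{- 20 \left|{\omega}\right|} \operatorname{sign}{\left(\omega \right)}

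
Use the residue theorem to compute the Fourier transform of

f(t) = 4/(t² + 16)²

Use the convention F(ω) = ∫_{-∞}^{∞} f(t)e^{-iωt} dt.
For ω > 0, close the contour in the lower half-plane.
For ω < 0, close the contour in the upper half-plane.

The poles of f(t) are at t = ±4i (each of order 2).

Let g(z) = f(z)e^{-iωz}; for large |z| the factor e^{-iωz} decays in the lower half-plane when ω > 0 and in the upper half-plane when ω < 0.

Case ω > 0 (lower half-plane, clockwise contour ⇒ F(ω) = -2πi·ΣRes):
  Res_{z = - 4 i} g(z) = \frac{i \left(4 \omega + 1\right) e^{- 4 \omega}}{64} (pole of order 2)
  F(ω) = -2πi·ΣRes = \frac{\pi \left(4 \omega + 1\right) e^{- 4 \omega}}{32}

Case ω < 0 (upper half-plane, counterclockwise contour ⇒ F(ω) = +2πi·ΣRes):
  Res_{z = 4 i} g(z) = \frac{i \left(4 \omega - 1\right) e^{4 \omega}}{64} (pole of order 2)
  F(ω) = 2πi·ΣRes = \frac{\pi \left(1 - 4 \omega\right) e^{4 \omega}}{32}

Both cases combine into a single formula in |ω|:

F(ω) = \frac{\pi \left(4 \left|{\omega}\right| + 1\right) e^{- 4 \left|{\omega}\right|}}{32}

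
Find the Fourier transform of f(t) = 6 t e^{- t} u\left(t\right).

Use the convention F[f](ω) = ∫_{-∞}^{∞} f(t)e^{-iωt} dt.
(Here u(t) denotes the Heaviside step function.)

F(ω) = \frac{6}{\left(i \omega + 1\right)^{2}}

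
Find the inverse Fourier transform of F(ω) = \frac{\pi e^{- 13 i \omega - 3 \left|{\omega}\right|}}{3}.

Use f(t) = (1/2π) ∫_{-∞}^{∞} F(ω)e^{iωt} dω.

f(t) = \frac{1}{\left(t - 13\right)^{2} + 9}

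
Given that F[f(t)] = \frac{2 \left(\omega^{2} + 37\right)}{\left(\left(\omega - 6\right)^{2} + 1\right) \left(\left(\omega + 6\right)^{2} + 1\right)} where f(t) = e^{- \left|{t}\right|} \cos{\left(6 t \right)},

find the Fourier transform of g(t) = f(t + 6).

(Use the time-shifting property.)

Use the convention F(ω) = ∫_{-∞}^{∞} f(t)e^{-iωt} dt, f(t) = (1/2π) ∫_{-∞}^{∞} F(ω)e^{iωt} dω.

F[g](ω) = \frac{2 \left(\omega^{2} + 37\right) e^{6 i \omega}}{\omega^{4} - 70 \omega^{2} + 1369}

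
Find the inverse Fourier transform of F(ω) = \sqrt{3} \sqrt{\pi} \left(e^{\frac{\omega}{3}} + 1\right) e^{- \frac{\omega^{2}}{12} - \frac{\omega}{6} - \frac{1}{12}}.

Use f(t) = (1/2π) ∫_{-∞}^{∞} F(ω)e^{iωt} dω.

f(t) = 6 e^{- 3 t^{2}} \cos{\left(t \right)}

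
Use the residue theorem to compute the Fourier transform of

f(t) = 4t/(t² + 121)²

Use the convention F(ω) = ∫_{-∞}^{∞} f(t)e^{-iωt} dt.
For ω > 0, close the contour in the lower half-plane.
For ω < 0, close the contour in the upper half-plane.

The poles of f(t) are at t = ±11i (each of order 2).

Let g(z) = f(z)e^{-iωz}; for large |z| the factor e^{-iωz} decays in the lower half-plane when ω > 0 and in the upper half-plane when ω < 0.

Case ω > 0 (lower half-plane, clockwise contour ⇒ F(ω) = -2πi·ΣRes):
  Res_{z = - 11 i} g(z) = \frac{\omega e^{- 11 \omega}}{11} (pole of order 2)
  F(ω) = -2πi·ΣRes = - \frac{2 i \pi \omega e^{- 11 \omega}}{11}

Case ω < 0 (upper half-plane, counterclockwise contour ⇒ F(ω) = +2πi·ΣRes):
  Res_{z = 11 i} g(z) = - \frac{\omega e^{11 \omega}}{11} (pole of order 2)
  F(ω) = 2πi·ΣRes = - \frac{2 i \pi \omega e^{11 \omega}}{11}

Both cases combine into a single formula in |ω|:

F(ω) = - \frac{2 i \pi \omega e^{- 11 \left|{\omega}\right|}}{11}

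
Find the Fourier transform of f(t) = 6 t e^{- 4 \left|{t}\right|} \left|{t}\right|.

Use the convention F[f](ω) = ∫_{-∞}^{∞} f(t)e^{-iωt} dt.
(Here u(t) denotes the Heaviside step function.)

F(ω) = \frac{24 i \omega \left(\omega^{2} - 48\right)}{\left(\omega^{2} + 16\right)^{3}}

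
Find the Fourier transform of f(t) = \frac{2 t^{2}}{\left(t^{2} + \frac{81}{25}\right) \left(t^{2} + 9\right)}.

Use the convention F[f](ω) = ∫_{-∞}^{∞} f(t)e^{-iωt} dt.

F(ω) = \frac{25 \pi e^{- 3 \left|{\omega}\right|}}{24} - \frac{5 \pi e^{- \frac{9 \left|{\omega}\right|}{5}}}{8}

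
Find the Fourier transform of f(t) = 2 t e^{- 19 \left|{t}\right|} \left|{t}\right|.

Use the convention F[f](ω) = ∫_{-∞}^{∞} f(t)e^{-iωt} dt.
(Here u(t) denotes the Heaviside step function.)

F(ω) = \frac{8 i \omega \left(\omega^{2} - 1083\right)}{\left(\omega^{2} + 361\right)^{3}}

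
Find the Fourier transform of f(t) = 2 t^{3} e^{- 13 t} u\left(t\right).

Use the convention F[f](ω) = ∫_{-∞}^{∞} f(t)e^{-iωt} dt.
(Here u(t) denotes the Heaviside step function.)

F(ω) = \frac{12}{\left(i \omega + 13\right)^{4}}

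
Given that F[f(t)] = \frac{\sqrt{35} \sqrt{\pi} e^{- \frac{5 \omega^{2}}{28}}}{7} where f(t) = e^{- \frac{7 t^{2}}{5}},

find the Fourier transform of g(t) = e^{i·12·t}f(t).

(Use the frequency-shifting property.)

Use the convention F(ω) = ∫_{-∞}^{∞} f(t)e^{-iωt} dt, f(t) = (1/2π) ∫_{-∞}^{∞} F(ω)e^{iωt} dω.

F[g](ω) = \frac{\sqrt{35} \sqrt{\pi} e^{- \frac{5 \left(\omega - 12\right)^{2}}{28}}}{7}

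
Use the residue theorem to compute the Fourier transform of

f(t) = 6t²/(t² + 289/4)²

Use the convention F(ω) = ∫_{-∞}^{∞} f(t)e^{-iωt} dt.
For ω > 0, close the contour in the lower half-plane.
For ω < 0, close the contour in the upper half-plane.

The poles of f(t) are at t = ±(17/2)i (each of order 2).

Let g(z) = f(z)e^{-iωz}; for large |z| the factor e^{-iωz} decays in the lower half-plane when ω > 0 and in the upper half-plane when ω < 0.

Case ω > 0 (lower half-plane, clockwise contour ⇒ F(ω) = -2πi·ΣRes):
  Res_{z = - \frac{17 i}{2}} g(z) = \frac{3 i \left(2 - 17 \omega\right) e^{- \frac{17 \omega}{2}}}{34} (pole of order 2)
  F(ω) = -2πi·ΣRes = \frac{3 \pi \left(2 - 17 \omega\right) e^{- \frac{17 \omega}{2}}}{17}

Case ω < 0 (upper half-plane, counterclockwise contour ⇒ F(ω) = +2πi·ΣRes):
  Res_{z = \frac{17 i}{2}} g(z) = \frac{3 i \left(- 17 \omega - 2\right) e^{\frac{17 \omega}{2}}}{34} (pole of order 2)
  F(ω) = 2πi·ΣRes = \frac{3 \pi \left(17 \omega + 2\right) e^{\frac{17 \omega}{2}}}{17}

Both cases combine into a single formula in |ω|:

F(ω) = \frac{3 \pi \left(2 - 17 \left|{\omega}\right|\right) e^{- \frac{17 \left|{\omega}\right|}{2}}}{17}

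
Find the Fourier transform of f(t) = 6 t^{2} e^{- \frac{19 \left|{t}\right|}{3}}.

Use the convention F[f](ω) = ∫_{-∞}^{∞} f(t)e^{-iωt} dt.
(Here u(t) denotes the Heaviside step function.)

F(ω) = \frac{12312 \left(361 - 27 \omega^{2}\right)}{\left(9 \omega^{2} + 361\right)^{3}}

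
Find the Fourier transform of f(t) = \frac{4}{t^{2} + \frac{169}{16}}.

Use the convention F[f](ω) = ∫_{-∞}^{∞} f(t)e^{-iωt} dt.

F(ω) = \frac{16 \pi e^{- \frac{13 \left|{\omega}\right|}{4}}}{13}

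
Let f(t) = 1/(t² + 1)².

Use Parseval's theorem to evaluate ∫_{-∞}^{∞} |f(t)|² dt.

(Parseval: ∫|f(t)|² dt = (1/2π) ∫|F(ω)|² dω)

∫|f(t)|² dt = \frac{5 \pi}{16}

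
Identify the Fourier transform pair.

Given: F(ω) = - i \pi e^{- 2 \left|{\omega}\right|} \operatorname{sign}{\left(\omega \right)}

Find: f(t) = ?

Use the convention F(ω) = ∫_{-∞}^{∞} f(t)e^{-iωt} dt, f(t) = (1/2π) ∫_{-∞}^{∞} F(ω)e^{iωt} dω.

f(t) = \frac{t}{t^{2} + 4}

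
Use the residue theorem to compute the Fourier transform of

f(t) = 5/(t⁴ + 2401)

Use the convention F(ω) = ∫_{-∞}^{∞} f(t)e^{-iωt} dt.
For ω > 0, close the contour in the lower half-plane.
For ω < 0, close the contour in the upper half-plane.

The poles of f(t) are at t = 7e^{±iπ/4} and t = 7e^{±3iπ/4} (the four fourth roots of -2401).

Let g(z) = f(z)e^{-iωz}; for large |z| the factor e^{-iωz} decays in the lower half-plane when ω > 0 and in the upper half-plane when ω < 0.

Case ω > 0 (lower half-plane, clockwise contour ⇒ F(ω) = -2πi·ΣRes):
  Res_{z = - \frac{7 \sqrt{2}}{2} - \frac{7 \sqrt{2} i}{2}} g(z) = \frac{5 \sqrt{2} i \left(1 - i\right) e^{\frac{7 \sqrt{2} \omega \left(-1 + i\right)}{2}}}{2744}
  Res_{z = \frac{7 \sqrt{2}}{2} - \frac{7 \sqrt{2} i}{2}} g(z) = \frac{5 \sqrt{2} i \left(1 + i\right) e^{- \frac{7 \sqrt{2} \omega \left(1 + i\right)}{2}}}{2744}
  F(ω) = -2πi·ΣRes = \frac{5 \sqrt{2} \pi \left(1 - i\right) \left(e^{7 \sqrt{2} i \omega} + i\right) e^{- \frac{7 \sqrt{2} \omega \left(1 + i\right)}{2}}}{1372} = \frac{5 \pi e^{- \frac{7 \sqrt{2} \omega}{2}} \sin{\left(\frac{7 \sqrt{2} \omega}{2} + \frac{\pi}{4} \right)}}{343}

Case ω < 0 (upper half-plane, counterclockwise contour ⇒ F(ω) = +2πi·ΣRes):
  Res_{z = \frac{7 \sqrt{2}}{2} + \frac{7 \sqrt{2} i}{2}} g(z) = \frac{5 \sqrt{2} i \left(-1 + i\right) e^{\frac{7 \sqrt{2} \omega \left(1 - i\right)}{2}}}{2744}
  Res_{z = - \frac{7 \sqrt{2}}{2} + \frac{7 \sqrt{2} i}{2}} g(z) = \frac{5 \sqrt{2} \left(1 - i\right) e^{\frac{7 \sqrt{2} \omega \left(1 + i\right)}{2}}}{2744}
  F(ω) = 2πi·ΣRes = - \frac{5 \sqrt{2} i \pi \left(i \left(1 - i\right) e^{\frac{7 \sqrt{2} \omega \left(1 - i\right)}{2}} - \left(1 - i\right) e^{\frac{7 \sqrt{2} \omega \left(1 + i\right)}{2}}\right)}{1372} = \frac{5 \pi e^{\frac{7 \sqrt{2} \omega}{2}} \cos{\left(\frac{7 \sqrt{2} \omega}{2} + \frac{\pi}{4} \right)}}{343}

Both cases combine into a single formula in |ω|:

F(ω) = \frac{5 \pi e^{- \frac{7 \sqrt{2} \left|{\omega}\right|}{2}} \sin{\left(\frac{7 \sqrt{2} \left|{\omega}\right|}{2} + \frac{\pi}{4} \right)}}{343}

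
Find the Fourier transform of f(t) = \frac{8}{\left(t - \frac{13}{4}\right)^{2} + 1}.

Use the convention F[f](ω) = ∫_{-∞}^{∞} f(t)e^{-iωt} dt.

F(ω) = 8 \pi e^{- \frac{13 i \omega}{4} - \left|{\omega}\right|}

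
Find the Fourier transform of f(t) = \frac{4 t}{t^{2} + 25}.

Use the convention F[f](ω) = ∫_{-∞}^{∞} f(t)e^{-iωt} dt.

F(ω) = - 4 i \pi e^{- 5 \left|{\omega}\right|} \operatorname{sign}{\left(\omega \right)}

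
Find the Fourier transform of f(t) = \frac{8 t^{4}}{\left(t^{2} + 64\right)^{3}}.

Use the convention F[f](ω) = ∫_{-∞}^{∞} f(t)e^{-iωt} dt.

F(ω) = \frac{\pi \left(64 \omega^{2} - 40 \left|{\omega}\right| + 3\right) e^{- 8 \left|{\omega}\right|}}{8}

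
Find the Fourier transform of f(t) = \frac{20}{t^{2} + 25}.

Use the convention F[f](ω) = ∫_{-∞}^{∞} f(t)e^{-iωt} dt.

F(ω) = 4 \pi e^{- 5 \left|{\omega}\right|}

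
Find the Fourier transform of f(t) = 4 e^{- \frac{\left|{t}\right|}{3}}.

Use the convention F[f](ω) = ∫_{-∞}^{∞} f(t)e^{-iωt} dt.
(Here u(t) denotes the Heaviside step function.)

F(ω) = \frac{24}{9 \omega^{2} + 1}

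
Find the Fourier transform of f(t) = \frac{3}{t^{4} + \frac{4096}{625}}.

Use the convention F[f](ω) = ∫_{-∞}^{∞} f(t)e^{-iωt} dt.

F(ω) = \frac{375 \pi e^{- \frac{4 \sqrt{2} \left|{\omega}\right|}{5}} \sin{\left(\frac{4 \sqrt{2} \left|{\omega}\right|}{5} + \frac{\pi}{4} \right)}}{512}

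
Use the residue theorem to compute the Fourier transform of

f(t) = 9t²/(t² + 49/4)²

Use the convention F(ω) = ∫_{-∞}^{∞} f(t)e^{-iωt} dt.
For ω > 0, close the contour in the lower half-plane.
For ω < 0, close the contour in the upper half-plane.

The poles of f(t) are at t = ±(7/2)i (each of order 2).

Let g(z) = f(z)e^{-iωz}; for large |z| the factor e^{-iωz} decays in the lower half-plane when ω > 0 and in the upper half-plane when ω < 0.

Case ω > 0 (lower half-plane, clockwise contour ⇒ F(ω) = -2πi·ΣRes):
  Res_{z = - \frac{7 i}{2}} g(z) = \frac{9 i \left(2 - 7 \omega\right) e^{- \frac{7 \omega}{2}}}{28} (pole of order 2)
  F(ω) = -2πi·ΣRes = \frac{9 \pi \left(2 - 7 \omega\right) e^{- \frac{7 \omega}{2}}}{14}

Case ω < 0 (upper half-plane, counterclockwise contour ⇒ F(ω) = +2πi·ΣRes):
  Res_{z = \frac{7 i}{2}} g(z) = \frac{9 i \left(- 7 \omega - 2\right) e^{\frac{7 \omega}{2}}}{28} (pole of order 2)
  F(ω) = 2πi·ΣRes = \frac{9 \pi \left(7 \omega + 2\right) e^{\frac{7 \omega}{2}}}{14}

Both cases combine into a single formula in |ω|:

F(ω) = \frac{9 \pi \left(2 - 7 \left|{\omega}\right|\right) e^{- \frac{7 \left|{\omega}\right|}{2}}}{14}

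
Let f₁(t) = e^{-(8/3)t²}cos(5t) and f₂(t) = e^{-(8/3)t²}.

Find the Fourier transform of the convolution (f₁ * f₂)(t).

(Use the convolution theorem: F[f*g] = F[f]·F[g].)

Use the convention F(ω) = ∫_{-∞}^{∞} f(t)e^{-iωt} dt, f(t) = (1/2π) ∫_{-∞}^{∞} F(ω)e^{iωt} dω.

F[f₁*f₂](ω) = \frac{3 \pi \left(e^{\frac{15 \omega}{8}} + 1\right) e^{- \frac{3 \omega^{2}}{16} - \frac{15 \omega}{16} - \frac{75}{32}}}{16}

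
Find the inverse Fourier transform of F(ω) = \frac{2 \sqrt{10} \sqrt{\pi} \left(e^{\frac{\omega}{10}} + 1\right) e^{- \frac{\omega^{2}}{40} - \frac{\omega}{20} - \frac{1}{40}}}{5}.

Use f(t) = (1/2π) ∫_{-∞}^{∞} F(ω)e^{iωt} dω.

f(t) = 8 e^{- 10 t^{2}} \cos{\left(t \right)}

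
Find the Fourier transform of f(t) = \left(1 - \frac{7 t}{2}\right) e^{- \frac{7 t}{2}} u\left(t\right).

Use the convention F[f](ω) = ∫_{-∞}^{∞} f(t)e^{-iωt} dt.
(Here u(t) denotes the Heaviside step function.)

F(ω) = \frac{4 i \omega}{- 4 \omega^{2} + 28 i \omega + 49}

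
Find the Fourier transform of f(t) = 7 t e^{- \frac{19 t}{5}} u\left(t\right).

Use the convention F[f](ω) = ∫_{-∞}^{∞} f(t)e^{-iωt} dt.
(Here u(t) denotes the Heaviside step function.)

F(ω) = \frac{175}{\left(5 i \omega + 19\right)^{2}}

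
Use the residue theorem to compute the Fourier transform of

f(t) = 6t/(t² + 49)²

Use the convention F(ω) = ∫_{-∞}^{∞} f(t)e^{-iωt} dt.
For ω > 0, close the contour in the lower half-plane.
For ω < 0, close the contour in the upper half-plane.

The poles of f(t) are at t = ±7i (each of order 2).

Let g(z) = f(z)e^{-iωz}; for large |z| the factor e^{-iωz} decays in the lower half-plane when ω > 0 and in the upper half-plane when ω < 0.

Case ω > 0 (lower half-plane, clockwise contour ⇒ F(ω) = -2πi·ΣRes):
  Res_{z = - 7 i} g(z) = \frac{3 \omega e^{- 7 \omega}}{14} (pole of order 2)
  F(ω) = -2πi·ΣRes = - \frac{3 i \pi \omega e^{- 7 \omega}}{7}

Case ω < 0 (upper half-plane, counterclockwise contour ⇒ F(ω) = +2πi·ΣRes):
  Res_{z = 7 i} g(z) = - \frac{3 \omega e^{7 \omega}}{14} (pole of order 2)
  F(ω) = 2πi·ΣRes = - \frac{3 i \pi \omega e^{7 \omega}}{7}

Both cases combine into a single formula in |ω|:

F(ω) = - \frac{3 i \pi \omega e^{- 7 \left|{\omega}\right|}}{7}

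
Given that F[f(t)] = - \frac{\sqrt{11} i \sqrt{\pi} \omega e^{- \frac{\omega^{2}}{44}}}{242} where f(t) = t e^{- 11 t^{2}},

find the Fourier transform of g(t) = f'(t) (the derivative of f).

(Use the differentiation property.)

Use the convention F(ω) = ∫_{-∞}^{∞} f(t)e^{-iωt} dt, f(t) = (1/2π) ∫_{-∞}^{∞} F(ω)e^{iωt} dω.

F[g](ω) = \frac{\sqrt{11} \sqrt{\pi} \omega^{2} e^{- \frac{\omega^{2}}{44}}}{242}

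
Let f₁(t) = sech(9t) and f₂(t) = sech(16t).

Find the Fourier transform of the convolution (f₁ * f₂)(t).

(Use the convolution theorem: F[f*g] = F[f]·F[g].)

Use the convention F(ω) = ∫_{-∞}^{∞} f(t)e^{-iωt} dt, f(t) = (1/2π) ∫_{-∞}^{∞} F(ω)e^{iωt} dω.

F[f₁*f₂](ω) = \frac{\pi^{2}}{144 \cosh{\left(\frac{\pi \omega}{32} \right)} \cosh{\left(\frac{\pi \omega}{18} \right)}}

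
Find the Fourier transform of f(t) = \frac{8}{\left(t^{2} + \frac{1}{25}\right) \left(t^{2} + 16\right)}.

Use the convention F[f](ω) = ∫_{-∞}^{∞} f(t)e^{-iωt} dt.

F(ω) = - \frac{50 \pi e^{- 4 \left|{\omega}\right|}}{399} + \frac{1000 \pi e^{- \frac{\left|{\omega}\right|}{5}}}{399}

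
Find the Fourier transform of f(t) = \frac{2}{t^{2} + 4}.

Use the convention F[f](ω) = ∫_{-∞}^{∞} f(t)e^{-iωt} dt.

F(ω) = \pi e^{- 2 \left|{\omega}\right|}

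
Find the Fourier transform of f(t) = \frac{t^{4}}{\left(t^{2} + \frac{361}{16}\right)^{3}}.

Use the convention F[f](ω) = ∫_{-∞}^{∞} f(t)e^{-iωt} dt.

F(ω) = \frac{\pi \left(361 \omega^{2} - 380 \left|{\omega}\right| + 48\right) e^{- \frac{19 \left|{\omega}\right|}{4}}}{608}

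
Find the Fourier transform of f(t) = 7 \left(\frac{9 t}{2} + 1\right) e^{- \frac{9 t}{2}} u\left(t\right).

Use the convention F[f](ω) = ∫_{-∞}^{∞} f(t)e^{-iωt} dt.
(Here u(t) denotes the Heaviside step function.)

F(ω) = \frac{28 \left(- i \omega - 9\right)}{4 \omega^{2} - 36 i \omega - 81}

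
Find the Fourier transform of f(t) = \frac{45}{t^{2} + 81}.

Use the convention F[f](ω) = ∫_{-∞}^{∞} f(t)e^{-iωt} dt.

F(ω) = 5 \pi e^{- 9 \left|{\omega}\right|}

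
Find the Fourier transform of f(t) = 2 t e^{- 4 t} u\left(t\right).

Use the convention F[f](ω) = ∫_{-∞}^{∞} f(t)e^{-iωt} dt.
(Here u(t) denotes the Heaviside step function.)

F(ω) = \frac{2}{\left(i \omega + 4\right)^{2}}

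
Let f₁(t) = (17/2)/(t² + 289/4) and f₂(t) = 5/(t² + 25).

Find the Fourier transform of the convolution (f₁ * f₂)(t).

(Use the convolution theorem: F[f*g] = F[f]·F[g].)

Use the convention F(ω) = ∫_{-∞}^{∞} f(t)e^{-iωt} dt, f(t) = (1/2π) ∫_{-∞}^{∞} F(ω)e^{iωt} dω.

F[f₁*f₂](ω) = \pi^{2} e^{- \frac{27 \left|{\omega}\right|}{2}}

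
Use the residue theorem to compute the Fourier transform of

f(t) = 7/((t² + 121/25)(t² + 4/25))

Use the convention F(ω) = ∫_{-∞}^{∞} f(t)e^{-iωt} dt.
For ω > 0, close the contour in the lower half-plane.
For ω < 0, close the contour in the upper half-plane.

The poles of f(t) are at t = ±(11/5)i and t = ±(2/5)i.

Let g(z) = f(z)e^{-iωz}; for large |z| the factor e^{-iωz} decays in the lower half-plane when ω > 0 and in the upper half-plane when ω < 0.

Case ω > 0 (lower half-plane, clockwise contour ⇒ F(ω) = -2πi·ΣRes):
  Res_{z = - \frac{11 i}{5}} g(z) = - \frac{875 i e^{- \frac{11 \omega}{5}}}{2574}
  Res_{z = - \frac{2 i}{5}} g(z) = \frac{875 i e^{- \frac{2 \omega}{5}}}{468}
  F(ω) = -2πi·ΣRes = \frac{875 \pi \left(11 e^{\frac{9 \omega}{5}} - 2\right) e^{- \frac{11 \omega}{5}}}{2574}

Case ω < 0 (upper half-plane, counterclockwise contour ⇒ F(ω) = +2πi·ΣRes):
  Res_{z = \frac{11 i}{5}} g(z) = \frac{875 i e^{\frac{11 \omega}{5}}}{2574}
  Res_{z = \frac{2 i}{5}} g(z) = - \frac{875 i e^{\frac{2 \omega}{5}}}{468}
  F(ω) = 2πi·ΣRes = \frac{875 \pi \left(11 - 2 e^{\frac{9 \omega}{5}}\right) e^{\frac{2 \omega}{5}}}{2574}

Both cases combine into a single formula in |ω|:

F(ω) = \frac{875 \pi \left(11 e^{\frac{9 \left|{\omega}\right|}{5}} - 2\right) e^{- \frac{11 \left|{\omega}\right|}{5}}}{2574}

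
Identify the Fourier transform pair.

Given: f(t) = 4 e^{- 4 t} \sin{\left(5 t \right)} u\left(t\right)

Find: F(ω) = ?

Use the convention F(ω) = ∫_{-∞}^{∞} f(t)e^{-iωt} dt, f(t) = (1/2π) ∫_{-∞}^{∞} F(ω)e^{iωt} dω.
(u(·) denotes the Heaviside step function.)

F(ω) = \frac{20}{\left(i \omega + 4\right)^{2} + 25}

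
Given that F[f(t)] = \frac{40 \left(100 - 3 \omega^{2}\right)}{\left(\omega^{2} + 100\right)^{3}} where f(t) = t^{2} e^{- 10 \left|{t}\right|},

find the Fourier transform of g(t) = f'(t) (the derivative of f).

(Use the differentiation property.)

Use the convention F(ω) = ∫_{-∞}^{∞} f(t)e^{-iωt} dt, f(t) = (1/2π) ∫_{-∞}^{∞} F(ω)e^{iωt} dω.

F[g](ω) = - \frac{40 i \omega \left(3 \omega^{2} - 100\right)}{\left(\omega^{2} + 100\right)^{3}}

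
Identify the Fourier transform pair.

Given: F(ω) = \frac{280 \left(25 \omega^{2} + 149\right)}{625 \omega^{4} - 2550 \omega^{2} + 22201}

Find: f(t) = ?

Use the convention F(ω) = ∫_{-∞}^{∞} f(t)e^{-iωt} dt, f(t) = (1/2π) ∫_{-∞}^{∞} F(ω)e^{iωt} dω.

f(t) = 4 e^{- \frac{7 \left|{t}\right|}{5}} \cos{\left(2 t \right)}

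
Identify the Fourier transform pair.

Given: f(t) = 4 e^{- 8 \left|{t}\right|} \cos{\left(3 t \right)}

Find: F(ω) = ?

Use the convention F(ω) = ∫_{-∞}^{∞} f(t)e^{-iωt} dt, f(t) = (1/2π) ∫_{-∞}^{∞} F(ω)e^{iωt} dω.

F(ω) = \frac{64 \left(\omega^{2} + 73\right)}{\omega^{4} + 110 \omega^{2} + 5329}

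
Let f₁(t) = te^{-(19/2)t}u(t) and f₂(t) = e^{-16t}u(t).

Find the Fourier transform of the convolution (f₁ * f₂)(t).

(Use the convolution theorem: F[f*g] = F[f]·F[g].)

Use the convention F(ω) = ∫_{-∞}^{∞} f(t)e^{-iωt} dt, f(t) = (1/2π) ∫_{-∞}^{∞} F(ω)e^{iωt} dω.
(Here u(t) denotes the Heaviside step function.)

F[f₁*f₂](ω) = \frac{4}{\left(i \omega + 16\right) \left(2 i \omega + 19\right)^{2}}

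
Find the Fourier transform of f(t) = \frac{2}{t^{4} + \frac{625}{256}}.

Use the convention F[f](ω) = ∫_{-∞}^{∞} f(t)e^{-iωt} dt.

F(ω) = \frac{128 \pi e^{- \frac{5 \sqrt{2} \left|{\omega}\right|}{8}} \sin{\left(\frac{5 \sqrt{2} \left|{\omega}\right|}{8} + \frac{\pi}{4} \right)}}{125}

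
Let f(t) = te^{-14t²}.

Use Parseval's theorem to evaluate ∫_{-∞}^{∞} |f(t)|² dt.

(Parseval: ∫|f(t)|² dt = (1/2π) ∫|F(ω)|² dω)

∫|f(t)|² dt = \frac{\sqrt{7} \sqrt{\pi}}{784}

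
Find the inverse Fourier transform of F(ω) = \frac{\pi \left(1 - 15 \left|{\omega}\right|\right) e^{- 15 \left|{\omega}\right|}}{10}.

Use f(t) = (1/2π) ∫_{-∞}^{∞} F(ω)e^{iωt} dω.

f(t) = \frac{3 t^{2}}{\left(t^{2} + 225\right)^{2}}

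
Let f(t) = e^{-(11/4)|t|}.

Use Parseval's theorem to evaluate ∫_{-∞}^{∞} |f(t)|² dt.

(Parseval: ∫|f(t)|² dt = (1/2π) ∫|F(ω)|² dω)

∫|f(t)|² dt = \frac{4}{11}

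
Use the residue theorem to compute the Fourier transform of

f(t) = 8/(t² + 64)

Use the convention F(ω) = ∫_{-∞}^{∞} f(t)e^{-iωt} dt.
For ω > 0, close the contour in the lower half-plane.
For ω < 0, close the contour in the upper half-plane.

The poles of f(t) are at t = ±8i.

Let g(z) = f(z)e^{-iωz}; for large |z| the factor e^{-iωz} decays in the lower half-plane when ω > 0 and in the upper half-plane when ω < 0.

Case ω > 0 (lower half-plane, clockwise contour ⇒ F(ω) = -2πi·ΣRes):
  Res_{z = - 8 i} g(z) = \frac{i e^{- 8 \omega}}{2}
  F(ω) = -2πi·ΣRes = \pi e^{- 8 \omega}

Case ω < 0 (upper half-plane, counterclockwise contour ⇒ F(ω) = +2πi·ΣRes):
  Res_{z = 8 i} g(z) = - \frac{i e^{8 \omega}}{2}
  F(ω) = 2πi·ΣRes = \pi e^{8 \omega}

Both cases combine into a single formula in |ω|:

F(ω) = \pi e^{- 8 \left|{\omega}\right|}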